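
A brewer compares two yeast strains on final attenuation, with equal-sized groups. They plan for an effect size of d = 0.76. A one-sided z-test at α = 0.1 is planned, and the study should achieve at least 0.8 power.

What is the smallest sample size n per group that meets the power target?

n = 16 per group

Set Φ(δ − 1.282) = 0.8; then δ − 1.282 = Φ⁻¹(0.8) = 0.842, giving δ = 2.123.
δ = d·√(n/2) ⇒ n = 2(δ/d)² = 2 × (2.123 / 0.76)² = 15.61.
Rounding up, n = 16 per group.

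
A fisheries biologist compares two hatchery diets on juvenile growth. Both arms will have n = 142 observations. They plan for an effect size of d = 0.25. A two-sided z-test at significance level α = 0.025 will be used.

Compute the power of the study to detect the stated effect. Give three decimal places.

Noncentrality parameter: δ = d·√(n/2) = 0.25 × √(142/2) = 2.1065
Two-sided α = 0.025 → critical value z_{0.0125} = 2.241.
Power = Φ(δ − 2.241) + Φ(−δ − 2.241) = Φ(-0.135) + Φ(-4.348) = 0.4464 + 0.0000 = 0.4464.

Power ≈ 0.446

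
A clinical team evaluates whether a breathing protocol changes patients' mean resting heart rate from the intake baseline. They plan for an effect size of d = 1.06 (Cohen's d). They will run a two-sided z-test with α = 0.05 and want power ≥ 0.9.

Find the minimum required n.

Set Φ(δ − 1.960) = 0.9; then δ − 1.960 = Φ⁻¹(0.9) = 1.282, giving δ = 3.242.
(Ignoring the negligible lower-tail rejection probability gives the usual closed-form inversion.)
δ = d·√n ⇒ n = (δ/d)² = (3.242 / 1.06)² = 9.35.
Rounding up, n = 10.

n = 10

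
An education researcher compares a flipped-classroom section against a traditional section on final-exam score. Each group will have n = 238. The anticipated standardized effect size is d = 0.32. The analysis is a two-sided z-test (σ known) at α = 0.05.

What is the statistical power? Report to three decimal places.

Power ≈ 0.937

Noncentrality parameter: δ = d·√(n/2) = 0.32 × √(238/2) = 3.4908
Two-sided α = 0.05 → critical value z_{0.025} = 1.960.
Power = Φ(δ − 1.960) + Φ(−δ − 1.960) = Φ(1.531) + Φ(-5.451) = 0.9371 + 0.0000 = 0.9371.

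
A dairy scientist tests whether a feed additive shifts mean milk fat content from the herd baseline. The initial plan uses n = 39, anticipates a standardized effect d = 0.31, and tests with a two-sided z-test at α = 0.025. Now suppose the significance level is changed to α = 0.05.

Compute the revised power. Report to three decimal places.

Power ≈ 0.490

δ = d·√n = 0.31 × √39 = 1.9359 (unchanged). New critical value: z_{0.025} = 1.960.
Revised power = Φ(δ − 1.960) + Φ(−δ − 1.960) = Φ(-0.024) + Φ(-3.896) = 0.4904 + 0.0000 = 0.4905.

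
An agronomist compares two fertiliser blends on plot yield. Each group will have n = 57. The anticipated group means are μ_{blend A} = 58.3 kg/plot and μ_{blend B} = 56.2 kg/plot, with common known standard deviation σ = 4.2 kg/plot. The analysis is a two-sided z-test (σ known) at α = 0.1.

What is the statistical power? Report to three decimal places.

Power ≈ 0.847

Standardized effect: d = |μ_{blend A} − μ_{blend B}| / σ = |58.3 − 56.2| / 4.2 = 0.5000
Noncentrality parameter: δ = d·√(n/2) = 0.5000 × √(57/2) = 2.6693
Two-sided α = 0.1 → critical value z_{0.05} = 1.645.
Power = Φ(δ − 1.645) + Φ(−δ − 1.645) = Φ(1.024) + Φ(-4.314) = 0.8472 + 0.0000 = 0.8472.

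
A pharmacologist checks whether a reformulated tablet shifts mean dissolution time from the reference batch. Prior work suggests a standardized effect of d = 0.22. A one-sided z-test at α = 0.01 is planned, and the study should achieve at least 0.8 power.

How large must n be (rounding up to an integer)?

Set Φ(δ − 2.326) = 0.8; then δ − 2.326 = Φ⁻¹(0.8) = 0.842, giving δ = 3.168.
δ = d·√n ⇒ n = (δ/d)² = (3.168 / 0.22)² = 207.36.
Rounding up, n = 208.

n = 208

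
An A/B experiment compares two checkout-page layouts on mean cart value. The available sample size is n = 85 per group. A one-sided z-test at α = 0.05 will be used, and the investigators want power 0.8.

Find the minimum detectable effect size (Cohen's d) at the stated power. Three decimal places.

Required noncentrality: δ = z_{0.05} + z_{0.20} = 1.645 + 0.842 = 2.486.
δ = d·√(n/2) ⇒ d = δ/√(n/2) = 2.486/√(85/2) = 0.3814.

d ≈ 0.381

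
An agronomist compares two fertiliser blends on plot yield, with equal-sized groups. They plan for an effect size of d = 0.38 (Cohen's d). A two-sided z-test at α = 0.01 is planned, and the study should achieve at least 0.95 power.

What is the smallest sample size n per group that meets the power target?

Set Φ(δ − 2.576) = 0.95; then δ − 2.576 = Φ⁻¹(0.95) = 1.645, giving δ = 4.221.
(The Φ(−δ − z_{α/2}) term is vanishingly small for δ > 0 and is dropped in the standard sample-size formula.)
δ = d·√(n/2) ⇒ n = 2(δ/d)² = 2 × (4.221 / 0.38)² = 246.73.
Round up to the next whole unit.

n = 247 per group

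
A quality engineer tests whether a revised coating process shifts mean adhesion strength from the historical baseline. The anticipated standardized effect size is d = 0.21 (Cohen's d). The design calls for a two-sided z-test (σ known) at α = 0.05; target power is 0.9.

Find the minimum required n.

n = 239

Set Φ(δ − 1.960) = 0.9; then δ − 1.960 = Φ⁻¹(0.9) = 1.282, giving δ = 3.242.
(The Φ(−δ − z_{α/2}) term is vanishingly small for δ > 0 and is dropped in the standard sample-size formula.)
δ = d·√n ⇒ n = (δ/d)² = (3.242 / 0.21)² = 238.26.
Rounding up, n = 239.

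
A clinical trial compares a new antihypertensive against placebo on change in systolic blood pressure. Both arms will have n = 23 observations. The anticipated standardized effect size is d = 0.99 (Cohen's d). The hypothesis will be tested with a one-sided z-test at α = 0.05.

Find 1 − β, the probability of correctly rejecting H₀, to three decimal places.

Noncentrality parameter: δ = d·√(n/2) = 0.99 × √(23/2) = 3.3573
One-sided α = 0.05 → critical value z_{0.05} = 1.645.
Power = Φ(δ − 1.645) = Φ(1.712) = 0.9566.

Power ≈ 0.957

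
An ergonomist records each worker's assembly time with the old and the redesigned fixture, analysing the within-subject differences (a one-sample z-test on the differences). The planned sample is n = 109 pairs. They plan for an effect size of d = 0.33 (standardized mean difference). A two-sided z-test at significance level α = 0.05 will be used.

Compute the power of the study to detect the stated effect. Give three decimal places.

Power ≈ 0.931

Noncentrality parameter: δ = d·√n = 0.33 × √109 = 3.4453
Critical value for a two-sided test at α = 0.05: z_{α/2} = 1.960.
Power = Φ(δ − 1.960) + Φ(−δ − 1.960) = Φ(1.485) + Φ(-5.405) = 0.9313 + 0.0000 = 0.9313.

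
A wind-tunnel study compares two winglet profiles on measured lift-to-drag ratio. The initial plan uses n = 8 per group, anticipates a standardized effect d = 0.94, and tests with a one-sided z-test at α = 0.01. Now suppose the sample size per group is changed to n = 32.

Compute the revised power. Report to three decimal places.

Power ≈ 0.924

With n = 32 per group: δ = d·√(n/2) = 0.94 × √(32/2) = 3.7600. Critical value z_{0.01} = 2.326.
Revised power = Φ(δ − 2.326) = Φ(1.434) = 0.9242.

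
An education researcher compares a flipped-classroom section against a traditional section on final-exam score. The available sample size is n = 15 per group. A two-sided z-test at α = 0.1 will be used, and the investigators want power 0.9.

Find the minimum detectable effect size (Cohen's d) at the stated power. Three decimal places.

d ≈ 1.069

Required noncentrality: δ = z_{0.05} + z_{0.10} = 1.645 + 1.282 = 2.926.
(Lower-tail contribution to power is negligible for δ > 0.)
δ = d·√(n/2) ⇒ d = δ/√(n/2) = 2.926/√(15/2) = 1.0686.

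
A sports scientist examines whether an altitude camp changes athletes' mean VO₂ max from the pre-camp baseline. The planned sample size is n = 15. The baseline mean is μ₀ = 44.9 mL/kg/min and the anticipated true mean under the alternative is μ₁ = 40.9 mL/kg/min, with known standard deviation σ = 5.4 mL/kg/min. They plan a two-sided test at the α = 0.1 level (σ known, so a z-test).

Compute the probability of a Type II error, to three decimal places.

Standardized effect: d = |μ₁ − μ₀| / σ = |40.9 − 44.9| / 5.4 = 0.7407
Noncentrality parameter: δ = d·√n = 0.7407 × √15 = 2.8689
Critical value for a two-sided test at α = 0.1: z_{α/2} = 1.645.
Power = Φ(δ − 1.645) + Φ(−δ − 1.645) = Φ(1.224) + Φ(-4.514) = 0.8895 + 0.0000 = 0.8895.
Type II error: β = 1 − power = 1 − 0.8895 = 0.1105.

β ≈ 0.110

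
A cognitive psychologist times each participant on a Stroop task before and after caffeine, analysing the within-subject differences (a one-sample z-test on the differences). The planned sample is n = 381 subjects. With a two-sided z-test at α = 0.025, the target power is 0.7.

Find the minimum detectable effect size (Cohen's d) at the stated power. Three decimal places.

d ≈ 0.142

Required noncentrality: δ = z_{0.0125} + z_{0.30} = 2.241 + 0.524 = 2.766.
(Lower-tail contribution to power is negligible for δ > 0.)
δ = d·√n ⇒ d = δ/√n = 2.766/√381 = 0.1417.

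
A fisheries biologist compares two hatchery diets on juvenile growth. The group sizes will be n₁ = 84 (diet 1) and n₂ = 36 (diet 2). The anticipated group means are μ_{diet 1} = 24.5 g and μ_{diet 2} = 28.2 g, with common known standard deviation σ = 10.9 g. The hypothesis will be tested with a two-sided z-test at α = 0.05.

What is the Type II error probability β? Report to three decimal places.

Standardized effect: d = |μ_{diet 1} − μ_{diet 2}| / σ = |24.5 − 28.2| / 10.9 = 0.3394
Noncentrality parameter: δ = d / √(1/n₁ + 1/n₂) = 0.3394 / √(1/84 + 1/36) = 1.7040
Critical value for a two-sided test at α = 0.05: z_{α/2} = 1.960.
Power = Φ(δ − 1.960) + Φ(−δ − 1.960) = Φ(-0.256) + Φ(-3.664) = 0.3990 + 0.0001 = 0.3991.
Type II error: β = 1 − power = 1 − 0.3991 = 0.6009.

β ≈ 0.601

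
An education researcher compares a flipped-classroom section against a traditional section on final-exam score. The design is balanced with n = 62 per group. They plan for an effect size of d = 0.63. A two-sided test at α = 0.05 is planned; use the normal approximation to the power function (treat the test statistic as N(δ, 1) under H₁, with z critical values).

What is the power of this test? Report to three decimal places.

Power ≈ 0.939

Noncentrality parameter: δ = d·√(n/2) = 0.63 × √(62/2) = 3.5077
Two-sided α = 0.05 → critical value z_{0.025} = 1.960.
Power = Φ(δ − 1.960) + Φ(−δ − 1.960) = Φ(1.548) + Φ(-5.468) = 0.9392 + 0.0000 = 0.9392.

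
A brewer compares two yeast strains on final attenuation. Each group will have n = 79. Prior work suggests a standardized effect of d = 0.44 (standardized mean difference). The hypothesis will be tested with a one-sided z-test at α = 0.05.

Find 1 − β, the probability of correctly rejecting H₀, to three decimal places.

Power ≈ 0.869

Noncentrality parameter: δ = d·√(n/2) = 0.44 × √(79/2) = 2.7654
Critical value for a one-sided test at α = 0.05: z_α = 1.645.
Power = P(Z > 1.645 − δ) = Φ(1.121) = 0.8688.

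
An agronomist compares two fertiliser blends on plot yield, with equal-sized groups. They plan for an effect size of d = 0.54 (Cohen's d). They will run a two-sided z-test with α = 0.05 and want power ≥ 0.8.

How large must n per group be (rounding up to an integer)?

Set Φ(δ − 1.960) = 0.8; then δ − 1.960 = Φ⁻¹(0.8) = 0.842, giving δ = 2.802.
(Ignoring the negligible lower-tail rejection probability gives the usual closed-form inversion.)
δ = d·√(n/2) ⇒ n = 2(δ/d)² = 2 × (2.802 / 0.54)² = 53.83.
Round up to the next whole unit.

n = 54 per group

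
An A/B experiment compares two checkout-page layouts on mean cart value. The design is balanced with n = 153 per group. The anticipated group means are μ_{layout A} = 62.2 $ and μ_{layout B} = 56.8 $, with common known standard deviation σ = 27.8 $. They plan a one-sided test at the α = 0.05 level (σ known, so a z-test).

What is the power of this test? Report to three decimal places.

Power ≈ 0.522

Standardized effect: d = |μ_{layout A} − μ_{layout B}| / σ = |62.2 − 56.8| / 27.8 = 0.1942
Noncentrality parameter: δ = d·√(n/2) = 0.1942 × √(153/2) = 1.6989
Critical value for a one-sided test at α = 0.05: z_α = 1.645.
Power = Φ(δ − 1.645) = Φ(0.054) = 0.5216.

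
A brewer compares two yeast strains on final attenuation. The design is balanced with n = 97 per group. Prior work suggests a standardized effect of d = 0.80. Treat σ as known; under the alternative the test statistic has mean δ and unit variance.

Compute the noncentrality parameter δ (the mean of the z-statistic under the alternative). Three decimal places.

δ ≈ 5.571

δ = d·√(n/2) = 0.80 × √(97/2) = 5.5714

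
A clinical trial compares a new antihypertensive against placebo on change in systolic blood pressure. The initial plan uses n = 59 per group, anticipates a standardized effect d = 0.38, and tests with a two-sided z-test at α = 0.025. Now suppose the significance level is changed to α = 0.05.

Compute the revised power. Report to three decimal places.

Power ≈ 0.541

δ = d·√(n/2) = 0.38 × √(59/2) = 2.0639 (unchanged). New critical value: z_{0.025} = 1.960.
Revised power = Φ(δ − 1.960) + Φ(−δ − 1.960) = Φ(0.104) + Φ(-4.024) = 0.5414 + 0.0000 = 0.5414.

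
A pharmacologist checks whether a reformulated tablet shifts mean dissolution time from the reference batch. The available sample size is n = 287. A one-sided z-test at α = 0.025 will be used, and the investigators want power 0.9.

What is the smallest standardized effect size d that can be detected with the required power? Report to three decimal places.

d ≈ 0.191

Need Φ(δ − 1.960) = 0.9, so δ = 1.960 + 1.282 = 3.242.
δ = d·√n ⇒ d = δ/√n = 3.242/√287 = 0.1913.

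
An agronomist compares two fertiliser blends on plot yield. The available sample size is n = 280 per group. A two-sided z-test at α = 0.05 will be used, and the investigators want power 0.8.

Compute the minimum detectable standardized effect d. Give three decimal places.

Required noncentrality: δ = z_{0.025} + z_{0.20} = 1.960 + 0.842 = 2.802.
(Lower-tail contribution to power is negligible for δ > 0.)
δ = d·√(n/2) ⇒ d = δ/√(n/2) = 2.802/√(280/2) = 0.2368.

d ≈ 0.237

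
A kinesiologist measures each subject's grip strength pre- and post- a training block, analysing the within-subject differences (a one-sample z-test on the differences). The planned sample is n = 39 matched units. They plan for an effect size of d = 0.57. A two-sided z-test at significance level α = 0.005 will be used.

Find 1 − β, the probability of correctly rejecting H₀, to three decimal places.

Power ≈ 0.774

Noncentrality parameter: δ = d·√n = 0.57 × √39 = 3.5596
Critical value for a two-sided test at α = 0.005: z_{α/2} = 2.807.
Power = Φ(δ − 2.807) + Φ(−δ − 2.807) = Φ(0.753) + Φ(-6.367) = 0.7742 + 0.0000 = 0.7742.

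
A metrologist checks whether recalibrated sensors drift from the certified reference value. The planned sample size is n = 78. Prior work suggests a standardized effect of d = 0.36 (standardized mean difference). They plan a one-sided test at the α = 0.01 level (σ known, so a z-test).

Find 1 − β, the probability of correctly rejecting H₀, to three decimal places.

Power ≈ 0.803

Noncentrality parameter: δ = d·√n = 0.36 × √78 = 3.1794
Critical value for a one-sided test at α = 0.01: z_α = 2.326.
Power = Φ(δ − 2.326) = Φ(0.853) = 0.8032.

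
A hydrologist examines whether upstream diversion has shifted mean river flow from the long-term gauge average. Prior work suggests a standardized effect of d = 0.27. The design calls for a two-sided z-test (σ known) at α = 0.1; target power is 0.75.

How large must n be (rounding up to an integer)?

n = 74

Set Φ(δ − 1.645) = 0.75; then δ − 1.645 = Φ⁻¹(0.75) = 0.674, giving δ = 2.319.
(Ignoring the negligible lower-tail rejection probability gives the usual closed-form inversion.)
δ = d·√n ⇒ n = (δ/d)² = (2.319 / 0.27)² = 73.79.
Rounding up, n = 74.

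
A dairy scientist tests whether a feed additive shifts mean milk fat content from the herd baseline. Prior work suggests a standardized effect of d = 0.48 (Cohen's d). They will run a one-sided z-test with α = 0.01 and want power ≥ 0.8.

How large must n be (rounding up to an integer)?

n = 44

For power 0.8 need Φ(δ − z_{0.01}) = 0.8, so δ = z_{0.01} + z_{0.20} = 2.326 + 0.842 = 3.168.
δ = d·√n ⇒ n = (δ/d)² = (3.168 / 0.48)² = 43.56.
Rounding up, n = 44.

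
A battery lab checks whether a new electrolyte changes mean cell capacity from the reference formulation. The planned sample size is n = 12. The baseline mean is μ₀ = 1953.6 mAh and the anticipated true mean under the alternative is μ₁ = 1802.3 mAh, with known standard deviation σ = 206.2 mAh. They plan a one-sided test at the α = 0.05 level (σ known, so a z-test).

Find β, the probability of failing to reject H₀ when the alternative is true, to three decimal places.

Standardized effect: d = |μ₁ − μ₀| / σ = |1802.3 − 1953.6| / 206.2 = 0.7338
Noncentrality parameter: δ = d·√n = 0.7338 × √12 = 2.5418
Critical value for a one-sided test at α = 0.05: z_α = 1.645.
Power = P(Z > 1.645 − δ) = Φ(0.897) = 0.8151.
Type II error: β = 1 − power = 1 − 0.8151 = 0.1849.

β ≈ 0.185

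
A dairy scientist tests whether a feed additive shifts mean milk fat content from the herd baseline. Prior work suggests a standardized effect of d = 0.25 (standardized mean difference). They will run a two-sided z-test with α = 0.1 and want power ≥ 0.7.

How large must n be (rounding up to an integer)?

n = 76

For power 0.7 need Φ(δ − z_{0.05}) = 0.7, so δ = z_{0.05} + z_{0.30} = 1.645 + 0.524 = 2.169.
(For δ > 0 the lower-tail rejection region contributes negligibly to power, so the one-term inversion is standard.)
δ = d·√n ⇒ n = (δ/d)² = (2.169 / 0.25)² = 75.29.
Round up to the next whole unit.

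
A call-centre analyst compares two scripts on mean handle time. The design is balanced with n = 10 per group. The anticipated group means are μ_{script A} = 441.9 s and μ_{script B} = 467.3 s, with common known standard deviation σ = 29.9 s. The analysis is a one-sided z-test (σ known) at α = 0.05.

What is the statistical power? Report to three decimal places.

Standardized effect: d = |μ_{script A} − μ_{script B}| / σ = |441.9 − 467.3| / 29.9 = 0.8495
Noncentrality parameter: δ = d·√(n/2) = 0.8495 × √(10/2) = 1.8995
Critical value for a one-sided test at α = 0.05: z_α = 1.645.
Power = P(Z > 1.645 − δ) = Φ(0.255) = 0.6005.

Power ≈ 0.601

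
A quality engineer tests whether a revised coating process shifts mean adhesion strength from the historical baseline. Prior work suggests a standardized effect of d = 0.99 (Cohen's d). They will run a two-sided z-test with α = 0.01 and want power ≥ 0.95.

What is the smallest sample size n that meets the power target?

For power 0.95 need Φ(δ − z_{0.005}) = 0.95, so δ = z_{0.005} + z_{0.05} = 2.576 + 1.645 = 4.221.
(Ignoring the negligible lower-tail rejection probability gives the usual closed-form inversion.)
δ = d·√n ⇒ n = (δ/d)² = (4.221 / 0.99)² = 18.18.
Rounding up, n = 19.

n = 19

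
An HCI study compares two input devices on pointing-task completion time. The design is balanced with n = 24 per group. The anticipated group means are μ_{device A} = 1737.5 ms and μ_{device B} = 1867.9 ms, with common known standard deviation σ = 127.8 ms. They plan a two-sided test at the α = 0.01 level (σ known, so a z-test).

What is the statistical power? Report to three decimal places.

Standardized effect: d = |μ_{device A} − μ_{device B}| / σ = |1737.5 − 1867.9| / 127.8 = 1.0203
Noncentrality parameter: δ = d·√(n/2) = 1.0203 × √(24/2) = 3.5346
Two-sided α = 0.01 → critical value z_{0.005} = 2.576.
Power = Φ(δ − 2.576) + Φ(−δ − 2.576) = Φ(0.959) + Φ(-6.110) = 0.8312 + 0.0000 = 0.8312.

Power ≈ 0.831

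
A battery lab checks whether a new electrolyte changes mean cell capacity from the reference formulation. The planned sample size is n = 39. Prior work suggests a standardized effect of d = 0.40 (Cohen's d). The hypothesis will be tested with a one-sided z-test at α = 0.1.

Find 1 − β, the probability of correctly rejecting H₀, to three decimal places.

Power ≈ 0.888

Noncentrality parameter: δ = d·√n = 0.40 × √39 = 2.4980
One-sided α = 0.1 → critical value z_{0.1} = 1.282.
Power = P(Z > 1.282 − δ) = Φ(1.216) = 0.8881.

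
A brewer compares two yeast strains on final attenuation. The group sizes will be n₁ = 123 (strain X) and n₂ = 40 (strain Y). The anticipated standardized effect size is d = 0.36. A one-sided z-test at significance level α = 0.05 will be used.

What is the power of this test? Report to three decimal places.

Noncentrality parameter: λ = d / √(1/n₁ + 1/n₂) = 0.36 / √(1/123 + 1/40) = 1.9778
Critical value for a one-sided test at α = 0.05: z_α = 1.645.
Power = P(Z > 1.645 − λ) = Φ(0.333) = 0.6304.

Power ≈ 0.630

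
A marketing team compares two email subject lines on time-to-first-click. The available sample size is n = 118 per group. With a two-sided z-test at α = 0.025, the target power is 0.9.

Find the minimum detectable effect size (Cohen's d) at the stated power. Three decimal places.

d ≈ 0.459

Required noncentrality: δ = z_{0.0125} + z_{0.10} = 2.241 + 1.282 = 3.523.
(Lower-tail contribution to power is negligible for δ > 0.)
δ = d·√(n/2) ⇒ d = δ/√(n/2) = 3.523/√(118/2) = 0.4586.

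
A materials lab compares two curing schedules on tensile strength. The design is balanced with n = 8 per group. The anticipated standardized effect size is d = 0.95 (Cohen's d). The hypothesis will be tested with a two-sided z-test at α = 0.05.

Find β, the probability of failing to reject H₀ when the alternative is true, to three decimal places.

Noncentrality parameter: δ = d·√(n/2) = 0.95 × √(8/2) = 1.9000
Critical value for a two-sided test at α = 0.05: z_{α/2} = 1.960.
Power = Φ(δ − 1.960) + Φ(−δ − 1.960) = Φ(-0.060) + Φ(-3.860) = 0.4761 + 0.0001 = 0.4761.
Type II error: β = 1 − power = 1 − 0.4761 = 0.5239.

β ≈ 0.524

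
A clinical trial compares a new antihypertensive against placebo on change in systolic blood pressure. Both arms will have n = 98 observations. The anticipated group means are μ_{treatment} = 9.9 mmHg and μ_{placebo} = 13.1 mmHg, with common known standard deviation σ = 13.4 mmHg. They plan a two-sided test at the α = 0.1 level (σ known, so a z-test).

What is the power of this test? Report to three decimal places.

Standardized effect: d = |μ_{treatment} − μ_{placebo}| / σ = |9.9 − 13.1| / 13.4 = 0.2388
Noncentrality parameter: λ = d·√(n/2) = 0.2388 × √(98/2) = 1.6716
Two-sided α = 0.1 → critical value z_{0.05} = 1.645.
Power = Φ(λ − 1.645) + Φ(−λ − 1.645) = Φ(0.027) + Φ(-3.316) = 0.5107 + 0.0005 = 0.5111.

Power ≈ 0.511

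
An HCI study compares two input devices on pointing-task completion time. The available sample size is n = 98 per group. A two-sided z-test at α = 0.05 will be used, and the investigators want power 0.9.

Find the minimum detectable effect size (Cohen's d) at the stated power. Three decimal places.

Need Φ(δ − 1.960) = 0.9, so δ = 1.960 + 1.282 = 3.242.
(The second rejection-region term Φ(−δ − z_{α/2}) is negligible and dropped.)
δ = d·√(n/2) ⇒ d = δ/√(n/2) = 3.242/√(98/2) = 0.4631.

d ≈ 0.463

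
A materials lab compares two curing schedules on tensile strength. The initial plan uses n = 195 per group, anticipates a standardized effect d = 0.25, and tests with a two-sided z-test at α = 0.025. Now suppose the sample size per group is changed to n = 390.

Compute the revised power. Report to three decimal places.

Power ≈ 0.894

With n = 390 per group: δ = d·√(n/2) = 0.25 × √(390/2) = 3.4911. Critical value z_{0.0125} = 2.241.
Revised power = Φ(δ − 2.241) + Φ(−δ − 2.241) = Φ(1.250) + Φ(-5.732) = 0.8943 + 0.0000 = 0.8943.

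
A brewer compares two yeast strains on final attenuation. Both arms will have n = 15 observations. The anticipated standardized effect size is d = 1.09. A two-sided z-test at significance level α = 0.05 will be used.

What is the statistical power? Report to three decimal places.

Noncentrality parameter: δ = d·√(n/2) = 1.09 × √(15/2) = 2.9851
Critical value for a two-sided test at α = 0.05: z_{α/2} = 1.960.
Power = Φ(δ − 1.960) + Φ(−δ − 1.960) = Φ(1.025) + Φ(-4.945) = 0.8473 + 0.0000 = 0.8473.

Power ≈ 0.847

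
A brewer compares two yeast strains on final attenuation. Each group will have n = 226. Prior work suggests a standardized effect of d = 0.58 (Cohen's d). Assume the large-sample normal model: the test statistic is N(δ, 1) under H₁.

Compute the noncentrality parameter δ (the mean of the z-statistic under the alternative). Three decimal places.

δ = d·√(n/2) = 0.58 × √(226/2) = 6.1655

δ ≈ 6.165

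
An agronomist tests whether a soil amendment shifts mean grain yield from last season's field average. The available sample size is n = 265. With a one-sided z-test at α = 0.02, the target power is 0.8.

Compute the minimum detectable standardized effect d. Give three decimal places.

Need Φ(δ − 2.054) = 0.8, so δ = 2.054 + 0.842 = 2.895.
δ = d·√n ⇒ d = δ/√n = 2.895/√265 = 0.1779.

d ≈ 0.178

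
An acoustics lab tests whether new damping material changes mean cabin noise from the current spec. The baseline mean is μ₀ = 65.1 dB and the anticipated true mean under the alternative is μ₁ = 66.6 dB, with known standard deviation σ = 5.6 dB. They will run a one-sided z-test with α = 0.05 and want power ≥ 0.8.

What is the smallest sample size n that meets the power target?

Standardized effect: d = |μ₁ − μ₀| / σ = |66.6 − 65.1| / 5.6 = 0.2679
Set Φ(δ − 1.645) = 0.8; then δ − 1.645 = Φ⁻¹(0.8) = 0.842, giving δ = 2.486.
δ = d·√n ⇒ n = (δ/d)² = (2.486 / 0.2679)² = 86.17.
Round up to the next whole unit.

n = 87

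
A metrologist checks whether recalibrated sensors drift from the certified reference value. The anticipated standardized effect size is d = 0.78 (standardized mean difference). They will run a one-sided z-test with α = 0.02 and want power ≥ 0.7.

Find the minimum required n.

Set Φ(δ − 2.054) = 0.7; then δ − 2.054 = Φ⁻¹(0.7) = 0.524, giving δ = 2.578.
δ = d·√n ⇒ n = (δ/d)² = (2.578 / 0.78)² = 10.93.
Round up to the next whole unit.

n = 11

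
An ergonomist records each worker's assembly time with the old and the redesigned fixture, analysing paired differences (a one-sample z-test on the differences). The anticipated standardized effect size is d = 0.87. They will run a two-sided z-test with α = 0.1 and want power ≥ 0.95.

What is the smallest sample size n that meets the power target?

n = 15

Set Φ(δ − 1.645) = 0.95; then δ − 1.645 = Φ⁻¹(0.95) = 1.645, giving δ = 3.290.
(For δ > 0 the lower-tail rejection region contributes negligibly to power, so the one-term inversion is standard.)
δ = d·√n ⇒ n = (δ/d)² = (3.290 / 0.87)² = 14.30.
Round up to the next whole unit.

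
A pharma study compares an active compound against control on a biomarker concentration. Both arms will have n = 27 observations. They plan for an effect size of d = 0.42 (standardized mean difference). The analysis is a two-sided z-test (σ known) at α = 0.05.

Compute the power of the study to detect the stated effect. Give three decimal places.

Power ≈ 0.339

Noncentrality parameter: δ = d·√(n/2) = 0.42 × √(27/2) = 1.5432
Two-sided α = 0.05 → critical value z_{0.025} = 1.960.
Power = Φ(δ − 1.960) + Φ(−δ − 1.960) = Φ(-0.417) + Φ(-3.503) = 0.3384 + 0.0002 = 0.3386.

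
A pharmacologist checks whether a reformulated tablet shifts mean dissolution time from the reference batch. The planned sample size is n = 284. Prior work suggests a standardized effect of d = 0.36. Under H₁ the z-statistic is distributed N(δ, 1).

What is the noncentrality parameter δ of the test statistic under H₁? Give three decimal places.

δ ≈ 6.067

The noncentrality parameter scales effect size by the design's sample-size factor: δ = d·√n = 0.36 × √284 = 6.0668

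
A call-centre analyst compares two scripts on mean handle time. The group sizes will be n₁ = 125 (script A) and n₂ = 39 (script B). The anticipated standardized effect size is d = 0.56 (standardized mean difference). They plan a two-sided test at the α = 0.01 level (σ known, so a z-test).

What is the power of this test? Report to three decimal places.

Noncentrality parameter: δ = d / √(1/n₁ + 1/n₂) = 0.56 / √(1/125 + 1/39) = 3.0532
Critical value for a two-sided test at α = 0.01: z_{α/2} = 2.576.
Power = Φ(δ − 2.576) + Φ(−δ − 2.576) = Φ(0.477) + Φ(-5.629) = 0.6834 + 0.0000 = 0.6834.

Power ≈ 0.683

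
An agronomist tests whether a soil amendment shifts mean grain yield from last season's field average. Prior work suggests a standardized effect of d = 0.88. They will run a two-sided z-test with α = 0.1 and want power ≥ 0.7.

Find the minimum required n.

Set Φ(δ − 1.645) = 0.7; then δ − 1.645 = Φ⁻¹(0.7) = 0.524, giving δ = 2.169.
(Ignoring the negligible lower-tail rejection probability gives the usual closed-form inversion.)
δ = d·√n ⇒ n = (δ/d)² = (2.169 / 0.88)² = 6.08.
Rounding up, n = 7.

n = 7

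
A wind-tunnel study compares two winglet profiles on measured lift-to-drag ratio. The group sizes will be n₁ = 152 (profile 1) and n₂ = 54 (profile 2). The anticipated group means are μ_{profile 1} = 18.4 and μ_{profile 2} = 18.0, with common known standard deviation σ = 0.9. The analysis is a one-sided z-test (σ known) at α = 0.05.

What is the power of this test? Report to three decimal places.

Power ≈ 0.877

Standardized effect: d = |μ_{profile 1} − μ_{profile 2}| / σ = |18.4 − 18.0| / 0.9 = 0.4444
Noncentrality parameter: δ = d / √(1/n₁ + 1/n₂) = 0.4444 / √(1/152 + 1/54) = 2.8055
Critical value for a one-sided test at α = 0.05: z_α = 1.645.
Power = Φ(δ − 1.645) = Φ(1.161) = 0.8771.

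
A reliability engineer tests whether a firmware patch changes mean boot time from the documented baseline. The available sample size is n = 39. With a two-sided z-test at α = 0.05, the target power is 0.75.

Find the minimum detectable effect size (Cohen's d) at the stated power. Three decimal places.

d ≈ 0.422

Need Φ(δ − 1.960) = 0.75, so δ = 1.960 + 0.674 = 2.634.
(Lower-tail contribution to power is negligible for δ > 0.)
δ = d·√n ⇒ d = δ/√n = 2.634/√39 = 0.4219.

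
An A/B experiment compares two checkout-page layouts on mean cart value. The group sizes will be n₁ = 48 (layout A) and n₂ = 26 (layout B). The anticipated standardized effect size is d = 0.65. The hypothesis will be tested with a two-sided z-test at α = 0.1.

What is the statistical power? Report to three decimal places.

Noncentrality parameter: δ = d / √(1/n₁ + 1/n₂) = 0.65 / √(1/48 + 1/26) = 2.6693
Critical value for a two-sided test at α = 0.1: z_{α/2} = 1.645.
Power = Φ(δ − 1.645) + Φ(−δ − 1.645) = Φ(1.024) + Φ(-4.314) = 0.8472 + 0.0000 = 0.8472.

Power ≈ 0.847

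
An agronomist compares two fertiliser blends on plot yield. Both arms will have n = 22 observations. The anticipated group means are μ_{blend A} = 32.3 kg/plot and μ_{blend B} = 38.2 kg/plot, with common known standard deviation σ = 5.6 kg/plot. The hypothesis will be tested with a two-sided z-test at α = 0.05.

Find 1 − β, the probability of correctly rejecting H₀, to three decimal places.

Power ≈ 0.938

Standardized effect: d = |μ_{blend A} − μ_{blend B}| / σ = |32.3 − 38.2| / 5.6 = 1.0536
Noncentrality parameter: λ = d·√(n/2) = 1.0536 × √(22/2) = 3.4943
Critical value for a two-sided test at α = 0.05: z_{α/2} = 1.960.
Power = Φ(λ − 1.960) + Φ(−λ − 1.960) = Φ(1.534) + Φ(-5.454) = 0.9375 + 0.0000 = 0.9375.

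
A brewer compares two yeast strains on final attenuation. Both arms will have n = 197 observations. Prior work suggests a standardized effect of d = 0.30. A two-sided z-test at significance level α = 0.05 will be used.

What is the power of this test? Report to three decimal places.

Power ≈ 0.846

Noncentrality parameter: λ = d·√(n/2) = 0.30 × √(197/2) = 2.9774
Two-sided α = 0.05 → critical value z_{0.025} = 1.960.
Power = Φ(λ − 1.960) + Φ(−λ − 1.960) = Φ(1.017) + Φ(-4.937) = 0.8455 + 0.0000 = 0.8455.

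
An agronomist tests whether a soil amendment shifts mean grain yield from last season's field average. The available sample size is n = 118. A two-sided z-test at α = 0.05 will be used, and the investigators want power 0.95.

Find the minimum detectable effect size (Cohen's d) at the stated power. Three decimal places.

d ≈ 0.332

Need Φ(δ − 1.960) = 0.95, so δ = 1.960 + 1.645 = 3.605.
(The second rejection-region term Φ(−δ − z_{α/2}) is negligible and dropped.)
δ = d·√n ⇒ d = δ/√n = 3.605/√118 = 0.3319.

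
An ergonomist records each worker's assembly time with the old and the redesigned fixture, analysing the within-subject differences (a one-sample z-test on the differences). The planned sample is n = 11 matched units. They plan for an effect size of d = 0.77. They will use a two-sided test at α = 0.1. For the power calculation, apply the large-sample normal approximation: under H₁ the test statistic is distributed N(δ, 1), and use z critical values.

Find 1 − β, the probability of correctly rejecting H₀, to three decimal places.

Power ≈ 0.818

Noncentrality parameter: δ = d·√n = 0.77 × √11 = 2.5538
Two-sided α = 0.1 → critical value z_{0.05} = 1.645.
Power = Φ(δ − 1.645) + Φ(−δ − 1.645) = Φ(0.909) + Φ(-4.199) = 0.8183 + 0.0000 = 0.8183.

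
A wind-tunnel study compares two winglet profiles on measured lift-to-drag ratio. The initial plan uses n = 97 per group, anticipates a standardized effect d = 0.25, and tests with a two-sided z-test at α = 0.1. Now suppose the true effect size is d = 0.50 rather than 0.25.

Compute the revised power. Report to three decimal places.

Power ≈ 0.967

With d = 0.50: δ = d·√(n/2) = 0.50 × √(97/2) = 3.4821. Critical value z_{0.05} = 1.645.
Revised power = Φ(δ − 1.645) + Φ(−δ − 1.645) = Φ(1.837) + Φ(-5.127) = 0.9669 + 0.0000 = 0.9669.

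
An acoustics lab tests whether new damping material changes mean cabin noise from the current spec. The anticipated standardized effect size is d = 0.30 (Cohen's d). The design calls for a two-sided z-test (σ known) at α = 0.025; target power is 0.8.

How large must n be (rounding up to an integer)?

For power 0.8 need Φ(δ − z_{0.0125}) = 0.8, so δ = z_{0.0125} + z_{0.20} = 2.241 + 0.842 = 3.083.
(For δ > 0 the lower-tail rejection region contributes negligibly to power, so the one-term inversion is standard.)
δ = d·√n ⇒ n = (δ/d)² = (3.083 / 0.30)² = 105.61.
Round up to the next whole unit.

n = 106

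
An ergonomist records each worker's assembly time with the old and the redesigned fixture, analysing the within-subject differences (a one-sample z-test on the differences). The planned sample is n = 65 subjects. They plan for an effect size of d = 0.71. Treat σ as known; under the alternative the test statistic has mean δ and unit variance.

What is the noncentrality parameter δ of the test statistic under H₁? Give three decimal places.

The noncentrality parameter scales effect size by the design's sample-size factor: δ = d·√n = 0.71 × √65 = 5.7242

δ ≈ 5.724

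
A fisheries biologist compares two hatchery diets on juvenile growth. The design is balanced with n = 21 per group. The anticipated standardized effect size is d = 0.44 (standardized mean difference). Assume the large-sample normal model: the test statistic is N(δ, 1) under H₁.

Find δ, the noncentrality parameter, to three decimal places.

δ = d·√(n/2) = 0.44 × √(21/2) = 1.4258

δ ≈ 1.426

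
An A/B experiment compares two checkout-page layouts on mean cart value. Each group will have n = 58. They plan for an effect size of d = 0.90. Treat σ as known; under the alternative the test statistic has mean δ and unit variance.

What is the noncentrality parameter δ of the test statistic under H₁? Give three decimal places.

The noncentrality parameter scales effect size by the design's sample-size factor: δ = d·√(n/2) = 0.90 × √(58/2) = 4.8466

δ ≈ 4.847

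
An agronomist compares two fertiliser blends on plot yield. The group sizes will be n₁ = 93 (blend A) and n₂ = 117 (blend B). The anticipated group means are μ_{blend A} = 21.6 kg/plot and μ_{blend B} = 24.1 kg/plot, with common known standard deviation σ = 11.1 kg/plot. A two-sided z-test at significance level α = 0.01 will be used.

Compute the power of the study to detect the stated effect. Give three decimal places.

Standardized effect: d = |μ_{blend A} − μ_{blend B}| / σ = |21.6 − 24.1| / 11.1 = 0.2252
Noncentrality parameter: δ = d / √(1/n₁ + 1/n₂) = 0.2252 / √(1/93 + 1/117) = 1.6212
Critical value for a two-sided test at α = 0.01: z_{α/2} = 2.576.
Power = Φ(δ − 2.576) + Φ(−δ − 2.576) = Φ(-0.955) + Φ(-4.197) = 0.1699 + 0.0000 = 0.1699.

Power ≈ 0.170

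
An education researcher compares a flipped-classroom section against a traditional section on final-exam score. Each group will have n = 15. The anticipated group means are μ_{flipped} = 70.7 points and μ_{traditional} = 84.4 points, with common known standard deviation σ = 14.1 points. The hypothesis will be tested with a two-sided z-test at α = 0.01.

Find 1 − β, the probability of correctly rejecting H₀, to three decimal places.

Standardized effect: d = |μ_{flipped} − μ_{traditional}| / σ = |70.7 − 84.4| / 14.1 = 0.9716
Noncentrality parameter: λ = d·√(n/2) = 0.9716 × √(15/2) = 2.6609
Critical value for a two-sided test at α = 0.01: z_{α/2} = 2.576.
Power = Φ(λ − 2.576) + Φ(−λ − 2.576) = Φ(0.085) + Φ(-5.237) = 0.5339 + 0.0000 = 0.5339.

Power ≈ 0.534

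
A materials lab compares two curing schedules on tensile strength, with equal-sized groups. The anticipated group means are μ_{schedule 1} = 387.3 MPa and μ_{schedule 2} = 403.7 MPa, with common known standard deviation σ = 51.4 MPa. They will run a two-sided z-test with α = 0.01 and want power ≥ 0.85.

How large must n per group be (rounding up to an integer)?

Standardized effect: d = |μ_{schedule 1} − μ_{schedule 2}| / σ = |387.3 − 403.7| / 51.4 = 0.3191
For power 0.85 need Φ(δ − z_{0.005}) = 0.85, so δ = z_{0.005} + z_{0.15} = 2.576 + 1.036 = 3.612.
(For δ > 0 the lower-tail rejection region contributes negligibly to power, so the one-term inversion is standard.)
δ = d·√(n/2) ⇒ n = 2(δ/d)² = 2 × (3.612 / 0.3191)² = 256.35.
Rounding up, n = 257 per group.

n = 257 per group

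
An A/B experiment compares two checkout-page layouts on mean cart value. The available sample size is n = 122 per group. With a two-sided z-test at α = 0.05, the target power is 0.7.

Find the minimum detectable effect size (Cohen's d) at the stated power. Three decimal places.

d ≈ 0.318

Need Φ(δ − 1.960) = 0.7, so δ = 1.960 + 0.524 = 2.484.
(The second rejection-region term Φ(−δ − z_{α/2}) is negligible and dropped.)
δ = d·√(n/2) ⇒ d = δ/√(n/2) = 2.484/√(122/2) = 0.3181.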